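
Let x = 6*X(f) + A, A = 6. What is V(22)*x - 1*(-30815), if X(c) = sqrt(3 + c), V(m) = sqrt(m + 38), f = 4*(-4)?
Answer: 30815 + 12*sqrt(15)*(1 + I*sqrt(13)) ≈ 30861.0 + 167.57*I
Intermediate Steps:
f = -16
V(m) = sqrt(38 + m)
x = 6 + 6*I*sqrt(13) (x = 6*sqrt(3 - 16) + 6 = 6*sqrt(-13) + 6 = 6*(I*sqrt(13)) + 6 = 6*I*sqrt(13) + 6 = 6 + 6*I*sqrt(13) ≈ 6.0 + 21.633*I)
V(22)*x - 1*(-30815) = sqrt(38 + 22)*(6 + 6*I*sqrt(13)) - 1*(-30815) = sqrt(60)*(6 + 6*I*sqrt(13)) + 30815 = (2*sqrt(15))*(6 + 6*I*sqrt(13)) + 30815 = 2*sqrt(15)*(6 + 6*I*sqrt(13)) + 30815 = 30815 + 2*sqrt(15)*(6 + 6*I*sqrt(13))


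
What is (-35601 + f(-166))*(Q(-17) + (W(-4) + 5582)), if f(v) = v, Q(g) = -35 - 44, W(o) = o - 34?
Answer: -195466655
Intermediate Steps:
W(o) = -34 + o
Q(g) = -79
(-35601 + f(-166))*(Q(-17) + (W(-4) + 5582)) = (-35601 - 166)*(-79 + ((-34 - 4) + 5582)) = -35767*(-79 + (-38 + 5582)) = -35767*(-79 + 5544) = -35767*5465 = -195466655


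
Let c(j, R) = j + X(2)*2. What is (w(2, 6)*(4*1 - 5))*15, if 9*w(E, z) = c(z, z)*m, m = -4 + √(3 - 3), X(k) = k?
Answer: 200/3 ≈ 66.667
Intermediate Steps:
c(j, R) = 4 + j (c(j, R) = j + 2*2 = j + 4 = 4 + j)
m = -4 (m = -4 + √0 = -4 + 0 = -4)
w(E, z) = -16/9 - 4*z/9 (w(E, z) = ((4 + z)*(-4))/9 = (-16 - 4*z)/9 = -16/9 - 4*z/9)
(w(2, 6)*(4*1 - 5))*15 = ((-16/9 - 4/9*6)*(4*1 - 5))*15 = ((-16/9 - 8/3)*(4 - 5))*15 = -40/9*(-1)*15 = (40/9)*15 = 200/3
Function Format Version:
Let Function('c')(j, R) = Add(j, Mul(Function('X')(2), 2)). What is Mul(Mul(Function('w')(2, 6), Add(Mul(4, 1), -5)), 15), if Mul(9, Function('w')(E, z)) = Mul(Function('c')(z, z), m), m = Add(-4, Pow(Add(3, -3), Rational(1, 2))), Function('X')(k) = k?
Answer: Rational(200, 3) ≈ 66.667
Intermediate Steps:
Function('c')(j, R) = Add(4, j) (Function('c')(j, R) = Add(j, Mul(2, 2)) = Add(j, 4) = Add(4, j))
m = -4 (m = Add(-4, Pow(0, Rational(1, 2))) = Add(-4, 0) = -4)
Function('w')(E, z) = Add(Rational(-16, 9), Mul(Rational(-4, 9), z)) (Function('w')(E, z) = Mul(Rational(1, 9), Mul(Add(4, z), -4)) = Mul(Rational(1, 9), Add(-16, Mul(-4, z))) = Add(Rational(-16, 9), Mul(Rational(-4, 9), z)))
Mul(Mul(Function('w')(2, 6), Add(Mul(4, 1), -5)), 15) = Mul(Mul(Add(Rational(-16, 9), Mul(Rational(-4, 9), 6)), Add(Mul(4, 1), -5)), 15) = Mul(Mul(Add(Rational(-16, 9), Rational(-8, 3)), Add(4, -5)), 15) = Mul(Mul(Rational(-40, 9), -1), 15) = Mul(Rational(40, 9), 15) = Rational(200, 3)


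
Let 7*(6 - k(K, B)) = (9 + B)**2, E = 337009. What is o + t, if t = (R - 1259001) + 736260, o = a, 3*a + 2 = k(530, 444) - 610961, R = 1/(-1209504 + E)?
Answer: -13488309405176/18322395 ≈ -7.3617e+5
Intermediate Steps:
R = -1/872495 (R = 1/(-1209504 + 337009) = 1/(-872495) = -1/872495 ≈ -1.1461e-6)
k(K, B) = 6 - (9 + B)**2/7
a = -4481908/21 (a = -2/3 + ((6 - (9 + 444)**2/7) - 610961)/3 = -2/3 + ((6 - 1/7*453**2) - 610961)/3 = -2/3 + ((6 - 1/7*205209) - 610961)/3 = -2/3 + ((6 - 205209/7) - 610961)/3 = -2/3 + (-205167/7 - 610961)/3 = -2/3 + (1/3)*(-4481894/7) = -2/3 - 4481894/21 = -4481908/21 ≈ -2.1342e+5)
o = -4481908/21 ≈ -2.1342e+5
t = -456088908796/872495 (t = (-1/872495 - 1259001) + 736260 = -1098472077496/872495 + 736260 = -456088908796/872495 ≈ -5.2274e+5)
o + t = -4481908/21 - 456088908796/872495 = -13488309405176/18322395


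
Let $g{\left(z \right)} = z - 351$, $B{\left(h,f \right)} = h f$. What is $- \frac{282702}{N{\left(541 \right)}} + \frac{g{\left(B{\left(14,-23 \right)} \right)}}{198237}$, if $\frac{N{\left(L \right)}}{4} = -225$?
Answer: $\frac{1037803531}{3303950} \approx 314.11$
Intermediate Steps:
$B{\left(h,f \right)} = f h$
$g{\left(z \right)} = -351 + z$
$N{\left(L \right)} = -900$ ($N{\left(L \right)} = 4 \left(-225\right) = -900$)
$- \frac{282702}{N{\left(541 \right)}} + \frac{g{\left(B{\left(14,-23 \right)} \right)}}{198237} = - \frac{282702}{-900} + \frac{-351 - 322}{198237} = \left(-282702\right) \left(- \frac{1}{900}\right) + \left(-351 - 322\right) \frac{1}{198237} = \frac{47117}{150} - \frac{673}{198237} = \frac{1037803531}{3303950}$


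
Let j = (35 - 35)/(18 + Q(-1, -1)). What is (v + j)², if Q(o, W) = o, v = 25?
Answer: 625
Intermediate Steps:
j = 0 (j = (35 - 35)/(18 - 1) = 0/17 = 0*(1/17) = 0)
(v + j)² = (25 + 0)² = 25² = 625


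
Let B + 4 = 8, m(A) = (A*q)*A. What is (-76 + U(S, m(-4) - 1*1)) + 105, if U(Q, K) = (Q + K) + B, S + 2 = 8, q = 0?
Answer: 38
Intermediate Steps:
S = 6 (S = -2 + 8 = 6)
m(A) = 0 (m(A) = (A*0)*A = 0*A = 0)
B = 4 (B = -4 + 8 = 4)
U(Q, K) = 4 + K + Q (U(Q, K) = (Q + K) + 4 = (K + Q) + 4 = 4 + K + Q)
(-76 + U(S, m(-4) - 1*1)) + 105 = (-76 + (4 + (0 - 1*1) + 6)) + 105 = (-76 + (4 + (0 - 1) + 6)) + 105 = (-76 + (4 - 1 + 6)) + 105 = (-76 + 9) + 105 = -67 + 105 = 38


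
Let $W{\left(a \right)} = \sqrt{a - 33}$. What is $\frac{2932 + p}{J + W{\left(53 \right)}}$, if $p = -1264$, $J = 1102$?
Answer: $\frac{229767}{151798} - \frac{417 \sqrt{5}}{151798} \approx 1.5075$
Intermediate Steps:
$W{\left(a \right)} = \sqrt{-33 + a}$
$\frac{2932 + p}{J + W{\left(53 \right)}} = \frac{2932 - 1264}{1102 + \sqrt{-33 + 53}} = \frac{1668}{1102 + \sqrt{20}} = \frac{1668}{1102 + 2 \sqrt{5}}$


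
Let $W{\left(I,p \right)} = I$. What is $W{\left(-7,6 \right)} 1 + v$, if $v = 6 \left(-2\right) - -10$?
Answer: $-9$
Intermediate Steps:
$v = -2$ ($v = -12 + 10 = -2$)
$W{\left(-7,6 \right)} 1 + v = \left(-7\right) 1 - 2 = -7 - 2 = -9$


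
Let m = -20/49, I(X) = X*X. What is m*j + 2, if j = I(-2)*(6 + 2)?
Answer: -542/49 ≈ -11.061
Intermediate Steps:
I(X) = X²
m = -20/49 (m = -20*1/49 = -20/49 ≈ -0.40816)
j = 32 (j = (-2)²*(6 + 2) = 4*8 = 32)
m*j + 2 = -20/49*32 + 2 = -640/49 + 2 = -542/49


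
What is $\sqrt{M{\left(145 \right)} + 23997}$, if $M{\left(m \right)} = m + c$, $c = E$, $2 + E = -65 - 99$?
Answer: $18 \sqrt{74} \approx 154.84$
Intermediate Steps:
$E = -166$ ($E = -2 - 164 = -166$)
$c = -166$
$M{\left(m \right)} = -166 + m$ ($M{\left(m \right)} = m - 166 = -166 + m$)
$\sqrt{M{\left(145 \right)} + 23997} = \sqrt{\left(-166 + 145\right) + 23997} = \sqrt{-21 + 23997} = \sqrt{23976} = 18 \sqrt{74}$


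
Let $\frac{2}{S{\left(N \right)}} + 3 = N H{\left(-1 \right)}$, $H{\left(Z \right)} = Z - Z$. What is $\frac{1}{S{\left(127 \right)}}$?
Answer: $- \frac{3}{2} \approx -1.5$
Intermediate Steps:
$H{\left(Z \right)} = 0$
$S{\left(N \right)} = - \frac{2}{3}$ ($S{\left(N \right)} = \frac{2}{-3 + N 0} = \frac{2}{-3 + 0} = \frac{2}{-3} = 2 \left(- \frac{1}{3}\right) = - \frac{2}{3}$)
$\frac{1}{S{\left(127 \right)}} = \frac{1}{- \frac{2}{3}} = - \frac{3}{2}$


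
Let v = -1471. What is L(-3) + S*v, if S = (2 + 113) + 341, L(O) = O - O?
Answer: -670776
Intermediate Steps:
L(O) = 0
S = 456 (S = 115 + 341 = 456)
L(-3) + S*v = 0 + 456*(-1471) = 0 - 670776 = -670776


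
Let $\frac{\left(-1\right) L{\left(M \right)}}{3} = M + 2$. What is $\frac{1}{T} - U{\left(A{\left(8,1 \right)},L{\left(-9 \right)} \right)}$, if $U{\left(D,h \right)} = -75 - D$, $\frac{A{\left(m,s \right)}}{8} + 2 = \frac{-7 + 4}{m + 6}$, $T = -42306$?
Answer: $\frac{16964699}{296142} \approx 57.286$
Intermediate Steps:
$A{\left(m,s \right)} = -16 - \frac{24}{6 + m}$ ($A{\left(m,s \right)} = -16 + 8 \frac{-7 + 4}{m + 6} = -16 + 8 \left(- \frac{3}{6 + m}\right) = -16 - \frac{24}{6 + m}$)
$L{\left(M \right)} = -6 - 3 M$ ($L{\left(M \right)} = - 3 \left(M + 2\right) = - 3 \left(2 + M\right) = -6 - 3 M$)
$\frac{1}{T} - U{\left(A{\left(8,1 \right)},L{\left(-9 \right)} \right)} = \frac{1}{-42306} - \left(-75 - \frac{8 \left(-15 - 16\right)}{6 + 8}\right) = - \frac{1}{42306} - \left(-75 - \frac{8 \left(-15 - 16\right)}{14}\right) = - \frac{1}{42306} - \left(-75 - 8 \cdot \frac{1}{14} \left(-31\right)\right) = - \frac{1}{42306} - \left(-75 - - \frac{124}{7}\right) = - \frac{1}{42306} - \left(-75 + \frac{124}{7}\right) = - \frac{1}{42306} - - \frac{401}{7} = - \frac{1}{42306} + \frac{401}{7} = \frac{16964699}{296142}$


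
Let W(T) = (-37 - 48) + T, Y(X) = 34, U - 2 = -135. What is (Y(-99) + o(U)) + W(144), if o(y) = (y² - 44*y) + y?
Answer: 23501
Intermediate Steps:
U = -133 (U = 2 - 135 = -133)
o(y) = y² - 43*y
W(T) = -85 + T
(Y(-99) + o(U)) + W(144) = (34 - 133*(-43 - 133)) + (-85 + 144) = (34 - 133*(-176)) + 59 = (34 + 23408) + 59 = 23442 + 59 = 23501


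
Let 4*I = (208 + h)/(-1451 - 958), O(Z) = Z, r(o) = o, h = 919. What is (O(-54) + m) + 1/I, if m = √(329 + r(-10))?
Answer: -70494/1127 + √319 ≈ -44.690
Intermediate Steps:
I = -1127/9636 (I = ((208 + 919)/(-1451 - 958))/4 = (1127/(-2409))/4 = (1127*(-1/2409))/4 = (¼)*(-1127/2409) = -1127/9636 ≈ -0.11696)
m = √319 (m = √(329 - 10) = √319 ≈ 17.861)
(O(-54) + m) + 1/I = (-54 + √319) + 1/(-1127/9636) = (-54 + √319) - 9636/1127 = -70494/1127 + √319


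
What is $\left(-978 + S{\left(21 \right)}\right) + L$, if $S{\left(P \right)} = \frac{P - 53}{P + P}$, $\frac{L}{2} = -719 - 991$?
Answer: $- \frac{92374}{21} \approx -4398.8$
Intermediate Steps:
$L = -3420$ ($L = 2 \left(-719 - 991\right) = 2 \left(-1710\right) = -3420$)
$S{\left(P \right)} = \frac{-53 + P}{2 P}$
$\left(-978 + S{\left(21 \right)}\right) + L = \left(-978 + \frac{-53 + 21}{2 \cdot 21}\right) - 3420 = \left(-978 + \frac{1}{2} \cdot \frac{1}{21} \left(-32\right)\right) - 3420 = \left(-978 - \frac{16}{21}\right) - 3420 = - \frac{20554}{21} - 3420 = - \frac{92374}{21}$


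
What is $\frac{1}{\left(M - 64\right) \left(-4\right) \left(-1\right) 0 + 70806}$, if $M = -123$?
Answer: $\frac{1}{70806} \approx 1.4123 \cdot 10^{-5}$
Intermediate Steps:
$\frac{1}{\left(M - 64\right) \left(-4\right) \left(-1\right) 0 + 70806} = \frac{1}{\left(-123 - 64\right) \left(-4\right) \left(-1\right) 0 + 70806} = \frac{1}{- 187 \cdot 4 \cdot 0 + 70806} = \frac{1}{\left(-187\right) 0 + 70806} = \frac{1}{0 + 70806} = \frac{1}{70806}$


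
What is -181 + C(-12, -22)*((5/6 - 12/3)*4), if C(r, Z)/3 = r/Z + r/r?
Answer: -2637/11 ≈ -239.73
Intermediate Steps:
C(r, Z) = 3 + 3*r/Z (C(r, Z) = 3*(r/Z + r/r) = 3*(r/Z + 1) = 3*(1 + r/Z) = 3 + 3*r/Z)
-181 + C(-12, -22)*((5/6 - 12/3)*4) = -181 + (3 + 3*(-12)/(-22))*((5/6 - 12/3)*4) = -181 + (3 + 3*(-12)*(-1/22))*((5*(1/6) - 12*1/3)*4) = -181 + (3 + 18/11)*((5/6 - 4)*4) = -181 + 51*(-19/6*4)/11 = -181 + (51/11)*(-38/3) = -181 - 646/11 = -2637/11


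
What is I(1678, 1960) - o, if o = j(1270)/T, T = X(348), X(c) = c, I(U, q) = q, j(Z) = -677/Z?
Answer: 866242277/441960 ≈ 1960.0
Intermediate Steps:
T = 348
o = -677/441960 (o = -677/1270/348 = -677*1/1270*(1/348) = -677/1270*1/348 = -677/441960 ≈ -0.0015318)
I(1678, 1960) - o = 1960 - 1*(-677/441960) = 1960 + 677/441960 = 866242277/441960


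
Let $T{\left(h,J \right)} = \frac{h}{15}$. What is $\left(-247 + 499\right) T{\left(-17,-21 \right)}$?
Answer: $- \frac{1428}{5} \approx -285.6$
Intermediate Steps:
$T{\left(h,J \right)} = \frac{h}{15}$ ($T{\left(h,J \right)} = h \frac{1}{15} = \frac{h}{15}$)
$\left(-247 + 499\right) T{\left(-17,-21 \right)} = \left(-247 + 499\right) \frac{1}{15} \left(-17\right) = 252 \left(- \frac{17}{15}\right) = - \frac{1428}{5}$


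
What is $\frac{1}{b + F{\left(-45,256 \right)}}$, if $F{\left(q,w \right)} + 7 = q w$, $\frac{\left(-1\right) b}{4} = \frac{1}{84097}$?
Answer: $- \frac{84097}{969386123} \approx -8.6753 \cdot 10^{-5}$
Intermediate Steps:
$b = - \frac{4}{84097} \approx -4.7564 \cdot 10^{-5}$
$F{\left(q,w \right)} = -7 + q w$
$\frac{1}{b + F{\left(-45,256 \right)}} = \frac{1}{- \frac{4}{84097} - 11527} = \frac{1}{- \frac{969386123}{84097}} = - \frac{84097}{969386123}$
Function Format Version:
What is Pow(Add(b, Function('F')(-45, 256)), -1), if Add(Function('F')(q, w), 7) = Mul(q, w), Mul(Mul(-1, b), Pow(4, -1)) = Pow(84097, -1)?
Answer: Rational(-84097, 969386123) ≈ -8.6753e-5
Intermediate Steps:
b = Rational(-4, 84097) (b = Mul(-4, Pow(84097, -1)) = Mul(-4, Rational(1, 84097)) = Rational(-4, 84097) ≈ -4.7564e-5)
Function('F')(q, w) = Add(-7, Mul(q, w))
Pow(Add(b, Function('F')(-45, 256)), -1) = Pow(Add(Rational(-4, 84097), Add(-7, Mul(-45, 256))), -1) = Pow(Add(Rational(-4, 84097), Add(-7, -11520)), -1) = Pow(Add(Rational(-4, 84097), -11527), -1) = Pow(Rational(-969386123, 84097), -1) = Rational(-84097, 969386123)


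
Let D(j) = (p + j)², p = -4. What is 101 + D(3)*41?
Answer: 142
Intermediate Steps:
D(j) = (-4 + j)²
101 + D(3)*41 = 101 + (-4 + 3)²*41 = 101 + (-1)²*41 = 101 + 1*41 = 101 + 41 = 142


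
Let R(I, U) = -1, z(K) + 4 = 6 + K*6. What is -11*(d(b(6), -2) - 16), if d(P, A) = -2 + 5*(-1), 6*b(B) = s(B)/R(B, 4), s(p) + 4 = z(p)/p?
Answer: 253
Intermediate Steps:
z(K) = 2 + 6*K (z(K) = -4 + (6 + K*6) = -4 + (6 + 6*K) = 2 + 6*K)
s(p) = -4 + (2 + 6*p)/p
b(B) = -⅓ - 1/(3*B) (b(B) = ((2 + 2/B)/(-1))/6 = ((2 + 2/B)*(-1))/6 = (-2 - 2/B)/6 = -⅓ - 1/(3*B))
d(P, A) = -7 (d(P, A) = -2 - 5 = -7)
-11*(d(b(6), -2) - 16) = -11*(-7 - 16) = -11*(-23) = 253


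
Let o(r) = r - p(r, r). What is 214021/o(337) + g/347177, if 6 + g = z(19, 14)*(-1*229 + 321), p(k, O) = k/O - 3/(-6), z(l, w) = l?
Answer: 148607506316/232955767 ≈ 637.92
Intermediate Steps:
p(k, O) = ½ + k/O (p(k, O) = k/O - 3*(-⅙) = k/O + ½ = ½ + k/O)
g = 1742 (g = -6 + 19*(-1*229 + 321) = -6 + 19*(-229 + 321) = -6 + 19*92 = -6 + 1748 = 1742)
o(r) = -3/2 + r (o(r) = r - (r + r/2)/r = r - 3*r/2/r = r - 1*3/2 = r - 3/2 = -3/2 + r)
214021/o(337) + g/347177 = 214021/(-3/2 + 337) + 1742/347177 = 214021/(671/2) + 1742*(1/347177) = 214021*(2/671) + 1742/347177 = 428042/671 + 1742/347177 = 148607506316/232955767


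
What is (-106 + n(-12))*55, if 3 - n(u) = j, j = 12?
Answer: -6325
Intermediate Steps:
n(u) = -9 (n(u) = 3 - 1*12 = 3 - 12 = -9)
(-106 + n(-12))*55 = (-106 - 9)*55 = -115*55 = -6325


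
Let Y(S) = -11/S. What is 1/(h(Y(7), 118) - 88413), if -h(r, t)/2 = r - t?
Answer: -7/617217 ≈ -1.1341e-5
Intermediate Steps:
h(r, t) = -2*r + 2*t (h(r, t) = -2*(r - t) = -2*r + 2*t)
1/(h(Y(7), 118) - 88413) = 1/((-(-22)/7 + 2*118) - 88413) = 1/((-(-22)/7 + 236) - 88413) = 1/((-2*(-11/7) + 236) - 88413) = 1/((22/7 + 236) - 88413) = 1/(1674/7 - 88413) = 1/(-617217/7) = -7/617217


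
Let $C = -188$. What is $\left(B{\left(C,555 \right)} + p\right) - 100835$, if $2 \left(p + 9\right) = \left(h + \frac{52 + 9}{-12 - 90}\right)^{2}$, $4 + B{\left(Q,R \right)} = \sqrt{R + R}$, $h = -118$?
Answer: $- \frac{1952107775}{20808} + \sqrt{1110} \approx -93782.0$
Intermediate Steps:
$B{\left(Q,R \right)} = -4 + \sqrt{2} \sqrt{R}$ ($B{\left(Q,R \right)} = -4 + \sqrt{R + R} = -4 + \sqrt{2 R} = -4 + \sqrt{2} \sqrt{R}$)
$p = \frac{146150137}{20808}$ ($p = -9 + \frac{\left(-118 + \frac{52 + 9}{-12 - 90}\right)^{2}}{2} = -9 + \frac{\left(-118 + \frac{61}{-102}\right)^{2}}{2} = -9 + \frac{\left(-118 + 61 \left(- \frac{1}{102}\right)\right)^{2}}{2} = -9 + \frac{\left(-118 - \frac{61}{102}\right)^{2}}{2} = -9 + \frac{\left(- \frac{12097}{102}\right)^{2}}{2} = -9 + \frac{1}{2} \cdot \frac{146337409}{10404} = -9 + \frac{146337409}{20808} = \frac{146150137}{20808} \approx 7023.8$)
$\left(B{\left(C,555 \right)} + p\right) - 100835 = \left(\left(-4 + \sqrt{2} \sqrt{555}\right) + \frac{146150137}{20808}\right) - 100835 = \left(\left(-4 + \sqrt{1110}\right) + \frac{146150137}{20808}\right) - 100835 = \left(\frac{146066905}{20808} + \sqrt{1110}\right) - 100835 = - \frac{1952107775}{20808} + \sqrt{1110}$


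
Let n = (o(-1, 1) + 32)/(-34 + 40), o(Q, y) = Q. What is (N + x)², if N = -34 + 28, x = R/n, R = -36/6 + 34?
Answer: 324/961 ≈ 0.33715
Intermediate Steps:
R = 28 (R = -36*⅙ + 34 = -6 + 34 = 28)
n = 31/6 (n = (-1 + 32)/(-34 + 40) = 31/6 ≈ 5.1667)
x = 168/31 (x = 28/(31/6) = 28*(6/31) = 168/31 ≈ 5.4194)
N = -6
(N + x)² = (-6 + 168/31)² = (-18/31)² = 324/961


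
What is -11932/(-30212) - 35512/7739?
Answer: -245136699/58452667 ≈ -4.1938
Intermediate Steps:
-11932/(-30212) - 35512/7739 = -11932*(-1/30212) - 35512*1/7739 = 2983/7553 - 35512/7739 = -245136699/58452667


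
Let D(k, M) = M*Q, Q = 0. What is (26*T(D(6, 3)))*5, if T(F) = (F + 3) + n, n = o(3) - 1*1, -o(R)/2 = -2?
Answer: 780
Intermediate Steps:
o(R) = 4 (o(R) = -2*(-2) = 4)
D(k, M) = 0 (D(k, M) = M*0 = 0)
n = 3 (n = 4 - 1*1 = 4 - 1 = 3)
T(F) = 6 + F (T(F) = (F + 3) + 3 = (3 + F) + 3 = 6 + F)
(26*T(D(6, 3)))*5 = (26*(6 + 0))*5 = (26*6)*5 = 156*5 = 780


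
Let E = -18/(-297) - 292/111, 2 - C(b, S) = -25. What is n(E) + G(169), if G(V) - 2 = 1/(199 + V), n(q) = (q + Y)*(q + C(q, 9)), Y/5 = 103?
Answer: 763244469729/60958832 ≈ 12521.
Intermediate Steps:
Y = 515 (Y = 5*103 = 515)
C(b, S) = 27 (C(b, S) = 2 - 1*(-25) = 2 + 25 = 27)
E = -1046/407 (E = -18*(-1/297) - 292*1/111 = 2/33 - 292/111 = -1046/407 ≈ -2.5700)
n(q) = (27 + q)*(515 + q) (n(q) = (q + 515)*(q + 27) = (515 + q)*(27 + q) = (27 + q)*(515 + q))
G(V) = 2 + 1/(199 + V)
n(E) + G(169) = (13905 + (-1046/407)**2 + 542*(-1046/407)) + (399 + 2*169)/(199 + 169) = (13905 + 1094116/165649 - 566932/407) + (399 + 338)/368 = 2073702137/165649 + (1/368)*737 = 2073702137/165649 + 737/368 = 763244469729/60958832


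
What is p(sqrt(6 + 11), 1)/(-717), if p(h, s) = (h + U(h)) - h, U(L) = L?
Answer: -sqrt(17)/717 ≈ -0.0057505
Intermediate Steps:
p(h, s) = h (p(h, s) = (h + h) - h = 2*h - h = h)
p(sqrt(6 + 11), 1)/(-717) = sqrt(6 + 11)/(-717) = sqrt(17)*(-1/717) = -sqrt(17)/717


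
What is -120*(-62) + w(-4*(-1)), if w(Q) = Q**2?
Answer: 7456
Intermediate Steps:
-120*(-62) + w(-4*(-1)) = -120*(-62) + (-4*(-1))**2 = 7440 + 4**2 = 7440 + 16 = 7456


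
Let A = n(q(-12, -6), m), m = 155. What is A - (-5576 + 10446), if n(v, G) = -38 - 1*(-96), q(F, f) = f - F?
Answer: -4812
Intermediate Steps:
n(v, G) = 58 (n(v, G) = -38 + 96 = 58)
A = 58
A - (-5576 + 10446) = 58 - (-5576 + 10446) = 58 - 1*4870 = 58 - 4870 = -4812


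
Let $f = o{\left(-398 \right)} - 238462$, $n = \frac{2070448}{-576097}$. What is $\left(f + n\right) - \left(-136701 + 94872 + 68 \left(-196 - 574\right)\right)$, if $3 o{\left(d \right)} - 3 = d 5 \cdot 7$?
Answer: $- \frac{257375241706}{1728291} \approx -1.4892 \cdot 10^{5}$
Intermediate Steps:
$o{\left(d \right)} = 1 + \frac{35 d}{3}$ ($o{\left(d \right)} = 1 + \frac{d 5 \cdot 7}{3} = 1 + \frac{5 d 7}{3} = 1 + \frac{35 d}{3}$)
$n = - \frac{2070448}{576097}$ ($n = 2070448 \left(- \frac{1}{576097}\right) = - \frac{2070448}{576097} \approx -3.5939$)
$f = - \frac{729313}{3}$ ($f = \left(1 + \frac{35}{3} \left(-398\right)\right) - 238462 = \left(1 - \frac{13930}{3}\right) - 238462 = - \frac{13927}{3} - 238462 = - \frac{729313}{3} \approx -2.431 \cdot 10^{5}$)
$\left(f + n\right) - \left(-136701 + 94872 + 68 \left(-196 - 574\right)\right) = \left(- \frac{729313}{3} - \frac{2070448}{576097}\right) - \left(-136701 + 94872 + 68 \left(-196 - 574\right)\right) = - \frac{420161242705}{1728291} - -94189 = - \frac{420161242705}{1728291} + \left(52360 - -41829\right) = - \frac{420161242705}{1728291} + \left(52360 + 41829\right) = - \frac{420161242705}{1728291} + 94189 = - \frac{257375241706}{1728291}$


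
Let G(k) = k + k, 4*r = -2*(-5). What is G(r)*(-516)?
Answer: -2580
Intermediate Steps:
r = 5/2 (r = (-2*(-5))/4 = (1/4)*10 = 5/2 ≈ 2.5000)
G(k) = 2*k
G(r)*(-516) = (2*(5/2))*(-516) = 5*(-516) = -2580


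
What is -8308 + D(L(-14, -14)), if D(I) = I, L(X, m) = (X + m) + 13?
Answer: -8323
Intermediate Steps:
L(X, m) = 13 + X + m
-8308 + D(L(-14, -14)) = -8308 + (13 - 14 - 14) = -8308 - 15 = -8323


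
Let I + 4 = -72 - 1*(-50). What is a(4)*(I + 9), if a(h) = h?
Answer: -68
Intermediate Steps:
I = -26 (I = -4 + (-72 - 1*(-50)) = -4 + (-72 + 50) = -4 - 22 = -26)
a(4)*(I + 9) = 4*(-26 + 9) = 4*(-17) = -68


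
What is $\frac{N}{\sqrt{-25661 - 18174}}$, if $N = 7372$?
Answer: $- \frac{7372 i \sqrt{43835}}{43835} \approx - 35.211 i$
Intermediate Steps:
$\frac{N}{\sqrt{-25661 - 18174}} = \frac{7372}{\sqrt{-25661 - 18174}} = \frac{7372}{\sqrt{-43835}} = \frac{7372}{i \sqrt{43835}} = 7372 \left(- \frac{i \sqrt{43835}}{43835}\right) = - \frac{7372 i \sqrt{43835}}{43835}$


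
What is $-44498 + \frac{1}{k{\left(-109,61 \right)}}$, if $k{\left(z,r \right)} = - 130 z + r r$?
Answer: $- \frac{796113717}{17891} \approx -44498.0$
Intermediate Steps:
$k{\left(z,r \right)} = r^{2} - 130 z$ ($k{\left(z,r \right)} = - 130 z + r^{2} = r^{2} - 130 z$)
$-44498 + \frac{1}{k{\left(-109,61 \right)}} = -44498 + \frac{1}{61^{2} - -14170} = -44498 + \frac{1}{3721 + 14170} = -44498 + \frac{1}{17891} = - \frac{796113717}{17891}$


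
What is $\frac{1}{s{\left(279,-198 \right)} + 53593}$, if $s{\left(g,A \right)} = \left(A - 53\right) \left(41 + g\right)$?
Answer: $- \frac{1}{26727} \approx -3.7415 \cdot 10^{-5}$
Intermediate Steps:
$s{\left(g,A \right)} = \left(-53 + A\right) \left(41 + g\right)$
$\frac{1}{s{\left(279,-198 \right)} + 53593} = \frac{1}{\left(-2173 - 14787 + 41 \left(-198\right) - 55242\right) + 53593} = \frac{1}{\left(-2173 - 14787 - 8118 - 55242\right) + 53593} = \frac{1}{-80320 + 53593} = \frac{1}{-26727} = - \frac{1}{26727}$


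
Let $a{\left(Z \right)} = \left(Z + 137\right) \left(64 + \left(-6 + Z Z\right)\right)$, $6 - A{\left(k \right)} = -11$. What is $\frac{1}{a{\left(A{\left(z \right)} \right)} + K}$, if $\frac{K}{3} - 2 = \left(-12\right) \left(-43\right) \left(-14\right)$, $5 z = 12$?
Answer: $\frac{1}{31772} \approx 3.1474 \cdot 10^{-5}$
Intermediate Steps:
$z = \frac{12}{5}$ ($z = \frac{1}{5} \cdot 12 = \frac{12}{5} \approx 2.4$)
$K = -21666$ ($K = 6 + 3 \left(-12\right) \left(-43\right) \left(-14\right) = 6 + 3 \cdot 516 \left(-14\right) = 6 + 3 \left(-7224\right) = 6 - 21672 = -21666$)
$A{\left(k \right)} = 17$ ($A{\left(k \right)} = 6 - -11 = 6 + 11 = 17$)
$a{\left(Z \right)} = \left(58 + Z^{2}\right) \left(137 + Z\right)$ ($a{\left(Z \right)} = \left(137 + Z\right) \left(64 + \left(-6 + Z^{2}\right)\right) = \left(137 + Z\right) \left(58 + Z^{2}\right) = \left(58 + Z^{2}\right) \left(137 + Z\right)$)
$\frac{1}{a{\left(A{\left(z \right)} \right)} + K} = \frac{1}{\left(7946 + 17^{3} + 58 \cdot 17 + 137 \cdot 17^{2}\right) - 21666} = \frac{1}{\left(7946 + 4913 + 986 + 137 \cdot 289\right) - 21666} = \frac{1}{\left(7946 + 4913 + 986 + 39593\right) - 21666} = \frac{1}{53438 - 21666} = \frac{1}{31772}$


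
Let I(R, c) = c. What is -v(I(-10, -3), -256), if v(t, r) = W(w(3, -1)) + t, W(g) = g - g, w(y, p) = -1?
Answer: 3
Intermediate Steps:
W(g) = 0
v(t, r) = t (v(t, r) = 0 + t = t)
-v(I(-10, -3), -256) = -1*(-3) = 3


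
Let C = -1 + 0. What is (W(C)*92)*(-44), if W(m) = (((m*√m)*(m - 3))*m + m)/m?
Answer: -4048 - 16192*I ≈ -4048.0 - 16192.0*I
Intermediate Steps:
C = -1
W(m) = (m + m^(5/2)*(-3 + m))/m (W(m) = ((m^(3/2)*(-3 + m))*m + m)/m = (m^(5/2)*(-3 + m) + m)/m = (m + m^(5/2)*(-3 + m))/m)
(W(C)*92)*(-44) = ((1 + (-1)^(5/2) - (-3)*I)*92)*(-44) = ((1 + I - (-3)*I)*92)*(-44) = ((1 + I + 3*I)*92)*(-44) = ((1 + 4*I)*92)*(-44) = (92 + 368*I)*(-44) = -4048 - 16192*I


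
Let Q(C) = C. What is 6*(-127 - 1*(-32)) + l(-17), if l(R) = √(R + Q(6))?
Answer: -570 + I*√11 ≈ -570.0 + 3.3166*I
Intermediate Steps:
l(R) = √(6 + R) (l(R) = √(R + 6) = √(6 + R))
6*(-127 - 1*(-32)) + l(-17) = 6*(-127 - 1*(-32)) + √(6 - 17) = 6*(-127 + 32) + √(-11) = 6*(-95) + I*√11 = -570 + I*√11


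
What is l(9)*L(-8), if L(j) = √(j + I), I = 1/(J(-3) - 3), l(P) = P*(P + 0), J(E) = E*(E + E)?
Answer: 27*I*√1785/5 ≈ 228.15*I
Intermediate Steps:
J(E) = 2*E² (J(E) = E*(2*E) = 2*E²)
l(P) = P² (l(P) = P*P = P²)
I = 1/15 (I = 1/(2*(-3)² - 3) = 1/(2*9 - 3) = 1/(18 - 3) = 1/15 ≈ 0.066667)
L(j) = √(1/15 + j) (L(j) = √(j + 1/15) = √(1/15 + j))
l(9)*L(-8) = 9²*(√(15 + 225*(-8))/15) = 81*(√(15 - 1800)/15) = 81*(√(-1785)/15) = 81*((I*√1785)/15) = 81*(I*√1785/15) = 27*I*√1785/5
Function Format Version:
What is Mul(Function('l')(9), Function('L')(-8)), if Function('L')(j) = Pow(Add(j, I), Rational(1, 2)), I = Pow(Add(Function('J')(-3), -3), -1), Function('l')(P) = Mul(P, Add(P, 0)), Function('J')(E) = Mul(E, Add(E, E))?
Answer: Mul(Rational(27, 5), I, Pow(1785, Rational(1, 2))) ≈ Mul(228.15, I)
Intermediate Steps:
Function('J')(E) = Mul(2, Pow(E, 2)) (Function('J')(E) = Mul(E, Mul(2, E)) = Mul(2, Pow(E, 2)))
Function('l')(P) = Pow(P, 2) (Function('l')(P) = Mul(P, P) = Pow(P, 2))
I = Rational(1, 15) (I = Pow(Add(Mul(2, Pow(-3, 2)), -3), -1) = Pow(Add(Mul(2, 9), -3), -1) = Pow(Add(18, -3), -1) = Pow(15, -1) = Rational(1, 15) ≈ 0.066667)
Function('L')(j) = Pow(Add(Rational(1, 15), j), Rational(1, 2)) (Function('L')(j) = Pow(Add(j, Rational(1, 15)), Rational(1, 2)) = Pow(Add(Rational(1, 15), j), Rational(1, 2)))
Mul(Function('l')(9), Function('L')(-8)) = Mul(Pow(9, 2), Mul(Rational(1, 15), Pow(Add(15, Mul(225, -8)), Rational(1, 2)))) = Mul(81, Mul(Rational(1, 15), Pow(Add(15, -1800), Rational(1, 2)))) = Mul(81, Mul(Rational(1, 15), Pow(-1785, Rational(1, 2)))) = Mul(81, Mul(Rational(1, 15), Mul(I, Pow(1785, Rational(1, 2))))) = Mul(81, Mul(Rational(1, 15), I, Pow(1785, Rational(1, 2)))) = Mul(Rational(27, 5), I, Pow(1785, Rational(1, 2)))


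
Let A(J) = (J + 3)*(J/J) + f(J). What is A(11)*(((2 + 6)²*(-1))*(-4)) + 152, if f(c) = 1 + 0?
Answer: 3992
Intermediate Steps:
f(c) = 1
A(J) = 4 + J (A(J) = (J + 3)*(J/J) + 1 = (3 + J)*1 + 1 = (3 + J) + 1 = 4 + J)
A(11)*(((2 + 6)²*(-1))*(-4)) + 152 = (4 + 11)*(((2 + 6)²*(-1))*(-4)) + 152 = 15*((8²*(-1))*(-4)) + 152 = 15*((64*(-1))*(-4)) + 152 = 15*(-64*(-4)) + 152 = 15*256 + 152 = 3840 + 152 = 3992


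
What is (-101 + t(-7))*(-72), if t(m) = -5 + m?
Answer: 8136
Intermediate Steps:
(-101 + t(-7))*(-72) = (-101 + (-5 - 7))*(-72) = (-101 - 12)*(-72) = -113*(-72) = 8136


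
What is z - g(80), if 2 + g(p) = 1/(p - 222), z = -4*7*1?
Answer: -3691/142 ≈ -25.993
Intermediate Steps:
z = -28 (z = -28*1 = -28)
g(p) = -2 + 1/(-222 + p) (g(p) = -2 + 1/(p - 222) = -2 + 1/(-222 + p))
z - g(80) = -28 - (445 - 2*80)/(-222 + 80) = -28 - (445 - 160)/(-142) = -28 - (-1)*285/142 = -28 - 1*(-285/142) = -28 + 285/142 = -3691/142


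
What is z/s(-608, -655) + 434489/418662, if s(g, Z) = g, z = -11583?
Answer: 2556765629/127273248 ≈ 20.089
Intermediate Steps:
z/s(-608, -655) + 434489/418662 = -11583/(-608) + 434489/418662 = -11583*(-1/608) + 434489*(1/418662) = 11583/608 + 434489/418662 = 2556765629/127273248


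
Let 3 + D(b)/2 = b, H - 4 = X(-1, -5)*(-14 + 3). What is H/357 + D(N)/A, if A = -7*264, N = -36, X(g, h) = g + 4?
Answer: -613/15708 ≈ -0.039025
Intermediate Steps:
X(g, h) = 4 + g
H = -29 (H = 4 + (4 - 1)*(-14 + 3) = 4 + 3*(-11) = 4 - 33 = -29)
A = -1848
D(b) = -6 + 2*b
H/357 + D(N)/A = -29/357 + (-6 + 2*(-36))/(-1848) = -29*1/357 + (-6 - 72)*(-1/1848) = -29/357 - 78*(-1/1848) = -29/357 + 13/308 = -613/15708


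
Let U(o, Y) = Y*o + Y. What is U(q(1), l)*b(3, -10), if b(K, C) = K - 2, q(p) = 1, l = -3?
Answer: -6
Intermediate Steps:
b(K, C) = -2 + K
U(o, Y) = Y + Y*o
U(q(1), l)*b(3, -10) = (-3*(1 + 1))*(-2 + 3) = -3*2*1 = -6*1 = -6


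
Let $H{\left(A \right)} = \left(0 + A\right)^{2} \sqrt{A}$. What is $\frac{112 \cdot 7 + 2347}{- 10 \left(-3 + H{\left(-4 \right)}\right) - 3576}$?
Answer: $- \frac{5551263}{6338258} + \frac{250480 i}{3169129} \approx -0.87583 + 0.079037 i$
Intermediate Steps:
$H{\left(A \right)} = A^{\frac{5}{2}}$ ($H{\left(A \right)} = A^{2} \sqrt{A} = A^{\frac{5}{2}}$)
$\frac{112 \cdot 7 + 2347}{- 10 \left(-3 + H{\left(-4 \right)}\right) - 3576} = \frac{112 \cdot 7 + 2347}{- 10 \left(-3 + \left(-4\right)^{\frac{5}{2}}\right) - 3576} = \frac{784 + 2347}{- 10 \left(-3 + 32 i\right) - 3576} = \frac{3131}{\left(30 - 320 i\right) - 3576} = \frac{3131}{-3546 - 320 i} = 3131 \frac{-3546 + 320 i}{12676516} = \frac{3131 \left(-3546 + 320 i\right)}{12676516}$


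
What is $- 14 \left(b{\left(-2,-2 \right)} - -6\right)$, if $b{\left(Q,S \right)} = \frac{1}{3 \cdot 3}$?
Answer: $- \frac{770}{9} \approx -85.556$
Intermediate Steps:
$b{\left(Q,S \right)} = \frac{1}{9}$
$- 14 \left(b{\left(-2,-2 \right)} - -6\right) = - 14 \left(\frac{1}{9} - -6\right) = - 14 \left(\frac{1}{9} + 6\right) = \left(-14\right) \frac{55}{9} = - \frac{770}{9}$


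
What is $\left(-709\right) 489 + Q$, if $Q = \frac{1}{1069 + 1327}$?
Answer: $- \frac{830695595}{2396} \approx -3.467 \cdot 10^{5}$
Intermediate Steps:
$Q = \frac{1}{2396} \approx 0.00041736$
$\left(-709\right) 489 + Q = \left(-709\right) 489 + \frac{1}{2396} = -346701 + \frac{1}{2396} = - \frac{830695595}{2396}$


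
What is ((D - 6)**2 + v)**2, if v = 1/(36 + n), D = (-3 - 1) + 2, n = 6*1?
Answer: 7230721/1764 ≈ 4099.0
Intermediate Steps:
n = 6
D = -2 (D = -4 + 2 = -2)
v = 1/42 (v = 1/(36 + 6) = 1/42 ≈ 0.023810)
((D - 6)**2 + v)**2 = ((-2 - 6)**2 + 1/42)**2 = ((-8)**2 + 1/42)**2 = (64 + 1/42)**2 = (2689/42)**2 = 7230721/1764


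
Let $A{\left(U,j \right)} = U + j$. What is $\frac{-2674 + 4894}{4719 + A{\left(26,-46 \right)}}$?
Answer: $\frac{60}{127} \approx 0.47244$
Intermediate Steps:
$\frac{-2674 + 4894}{4719 + A{\left(26,-46 \right)}} = \frac{-2674 + 4894}{4719 + \left(26 - 46\right)} = \frac{2220}{4719 - 20} = \frac{2220}{4699} = 2220 \cdot \frac{1}{4699} = \frac{60}{127}$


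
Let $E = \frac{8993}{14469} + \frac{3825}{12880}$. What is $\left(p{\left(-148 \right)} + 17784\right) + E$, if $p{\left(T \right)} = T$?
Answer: $\frac{93909395191}{5324592} \approx 17637.0$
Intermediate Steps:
$E = \frac{4890679}{5324592}$ ($E = 8993 \cdot \frac{1}{14469} + 3825 \cdot \frac{1}{12880} = \frac{8993}{14469} + \frac{765}{2576} = \frac{4890679}{5324592} \approx 0.91851$)
$\left(p{\left(-148 \right)} + 17784\right) + E = \left(-148 + 17784\right) + \frac{4890679}{5324592} = 17636 + \frac{4890679}{5324592} = \frac{93909395191}{5324592}$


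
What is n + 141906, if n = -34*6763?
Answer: -88036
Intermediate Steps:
n = -229942
n + 141906 = -229942 + 141906 = -88036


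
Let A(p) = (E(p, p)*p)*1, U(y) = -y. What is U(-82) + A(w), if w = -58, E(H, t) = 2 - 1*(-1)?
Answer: -92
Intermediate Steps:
E(H, t) = 3 (E(H, t) = 2 + 1 = 3)
A(p) = 3*p (A(p) = (3*p)*1 = 3*p)
U(-82) + A(w) = -1*(-82) + 3*(-58) = 82 - 174 = -92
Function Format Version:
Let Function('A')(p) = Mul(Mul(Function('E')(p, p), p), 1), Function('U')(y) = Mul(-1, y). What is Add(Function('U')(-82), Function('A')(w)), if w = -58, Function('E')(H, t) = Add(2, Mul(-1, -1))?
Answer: -92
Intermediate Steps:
Function('E')(H, t) = 3 (Function('E')(H, t) = Add(2, 1) = 3)
Function('A')(p) = Mul(3, p) (Function('A')(p) = Mul(Mul(3, p), 1) = Mul(3, p))
Add(Function('U')(-82), Function('A')(w)) = Add(Mul(-1, -82), Mul(3, -58)) = Add(82, -174) = -92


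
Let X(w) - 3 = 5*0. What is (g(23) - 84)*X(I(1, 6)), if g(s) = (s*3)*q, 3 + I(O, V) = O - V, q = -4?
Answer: -1080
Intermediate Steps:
I(O, V) = -3 + O - V (I(O, V) = -3 + (O - V) = -3 + O - V)
g(s) = -12*s (g(s) = (s*3)*(-4) = (3*s)*(-4) = -12*s)
X(w) = 3 (X(w) = 3 + 5*0 = 3 + 0 = 3)
(g(23) - 84)*X(I(1, 6)) = (-12*23 - 84)*3 = (-276 - 84)*3 = -360*3 = -1080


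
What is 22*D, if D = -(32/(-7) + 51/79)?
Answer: 47762/553 ≈ 86.369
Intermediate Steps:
D = 2171/553 (D = -(32*(-⅐) + 51*(1/79)) = -(-32/7 + 51/79) = -1*(-2171/553) = 2171/553 ≈ 3.9259)
22*D = 22*(2171/553) = 47762/553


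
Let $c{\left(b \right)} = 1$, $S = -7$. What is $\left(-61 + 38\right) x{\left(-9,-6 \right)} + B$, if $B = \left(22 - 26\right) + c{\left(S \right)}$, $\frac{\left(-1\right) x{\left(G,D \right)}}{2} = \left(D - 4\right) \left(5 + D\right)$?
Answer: $457$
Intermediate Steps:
$x{\left(G,D \right)} = - 2 \left(-4 + D\right) \left(5 + D\right)$ ($x{\left(G,D \right)} = - 2 \left(D - 4\right) \left(5 + D\right) = - 2 \left(-4 + D\right) \left(5 + D\right)$)
$B = -3$ ($B = \left(22 - 26\right) + 1 = -4 + 1 = -3$)
$\left(-61 + 38\right) x{\left(-9,-6 \right)} + B = \left(-61 + 38\right) \left(40 - -12 - 2 \left(-6\right)^{2}\right) - 3 = - 23 \left(40 + 12 - 72\right) - 3 = \left(-23\right) \left(-20\right) - 3 = 460 - 3 = 457$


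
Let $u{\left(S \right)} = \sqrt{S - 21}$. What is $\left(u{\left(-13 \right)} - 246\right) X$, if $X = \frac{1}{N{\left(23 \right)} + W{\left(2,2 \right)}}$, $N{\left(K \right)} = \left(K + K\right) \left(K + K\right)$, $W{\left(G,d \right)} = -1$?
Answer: $- \frac{82}{705} + \frac{i \sqrt{34}}{2115} \approx -0.11631 + 0.0027569 i$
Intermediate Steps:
$N{\left(K \right)} = 4 K^{2}$ ($N{\left(K \right)} = 2 K 2 K = 4 K^{2}$)
$u{\left(S \right)} = \sqrt{-21 + S}$
$X = \frac{1}{2115}$ ($X = \frac{1}{4 \cdot 23^{2} - 1} = \frac{1}{4 \cdot 529 - 1} = \frac{1}{2116 - 1} = \frac{1}{2115} \approx 0.00047281$)
$\left(u{\left(-13 \right)} - 246\right) X = \left(\sqrt{-21 - 13} - 246\right) \frac{1}{2115} = \left(\sqrt{-34} - 246\right) \frac{1}{2115} = \left(i \sqrt{34} - 246\right) \frac{1}{2115} = \left(-246 + i \sqrt{34}\right) \frac{1}{2115} = - \frac{82}{705} + \frac{i \sqrt{34}}{2115}$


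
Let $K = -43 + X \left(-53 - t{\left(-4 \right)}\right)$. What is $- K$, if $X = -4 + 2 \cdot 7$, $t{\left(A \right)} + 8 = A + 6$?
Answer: $513$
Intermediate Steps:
$t{\left(A \right)} = -2 + A$ ($t{\left(A \right)} = -8 + \left(A + 6\right) = -8 + \left(6 + A\right) = -2 + A$)
$X = 10$ ($X = -4 + 14 = 10$)
$K = -513$ ($K = -43 + 10 \left(-53 - \left(-2 - 4\right)\right) = -43 + 10 \left(-53 - -6\right) = -43 + 10 \left(-53 + 6\right) = -43 + 10 \left(-47\right) = -43 - 470 = -513$)
$- K = \left(-1\right) \left(-513\right) = 513$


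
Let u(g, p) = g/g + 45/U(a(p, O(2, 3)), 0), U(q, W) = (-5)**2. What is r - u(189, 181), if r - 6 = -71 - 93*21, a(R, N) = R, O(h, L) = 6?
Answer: -10104/5 ≈ -2020.8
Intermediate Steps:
U(q, W) = 25
u(g, p) = 14/5 (u(g, p) = g/g + 45/25 = 1 + 45*(1/25) = 1 + 9/5 = 14/5)
r = -2018 (r = 6 + (-71 - 93*21) = 6 + (-71 - 1953) = 6 - 2024 = -2018)
r - u(189, 181) = -2018 - 1*14/5 = -2018 - 14/5 = -10104/5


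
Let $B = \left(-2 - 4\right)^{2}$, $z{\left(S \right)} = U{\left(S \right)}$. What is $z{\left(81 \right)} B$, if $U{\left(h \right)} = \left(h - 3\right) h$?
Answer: $227448$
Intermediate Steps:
$U{\left(h \right)} = h \left(-3 + h\right)$ ($U{\left(h \right)} = \left(-3 + h\right) h = h \left(-3 + h\right)$)
$z{\left(S \right)} = S \left(-3 + S\right)$
$B = 36$ ($B = \left(-6\right)^{2} = 36$)
$z{\left(81 \right)} B = 81 \left(-3 + 81\right) 36 = 81 \cdot 78 \cdot 36 = 6318 \cdot 36 = 227448$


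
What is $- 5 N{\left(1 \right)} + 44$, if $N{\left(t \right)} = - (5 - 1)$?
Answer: $64$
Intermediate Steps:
$N{\left(t \right)} = -4$ ($N{\left(t \right)} = - (5 - 1) = \left(-1\right) 4 = -4$)
$- 5 N{\left(1 \right)} + 44 = \left(-5\right) \left(-4\right) + 44 = 20 + 44 = 64$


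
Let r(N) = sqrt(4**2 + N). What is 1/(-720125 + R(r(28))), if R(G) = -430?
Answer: -1/720555 ≈ -1.3878e-6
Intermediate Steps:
r(N) = sqrt(16 + N)
1/(-720125 + R(r(28))) = 1/(-720125 - 430) = 1/(-720555) = -1/720555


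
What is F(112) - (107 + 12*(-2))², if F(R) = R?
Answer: -6777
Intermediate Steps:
F(112) - (107 + 12*(-2))² = 112 - (107 + 12*(-2))² = 112 - (107 - 24)² = 112 - 1*83² = 112 - 1*6889 = 112 - 6889 = -6777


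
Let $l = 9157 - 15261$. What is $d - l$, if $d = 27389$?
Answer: $33493$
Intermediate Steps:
$l = -6104$
$d - l = 27389 - -6104 = 27389 + 6104 = 33493$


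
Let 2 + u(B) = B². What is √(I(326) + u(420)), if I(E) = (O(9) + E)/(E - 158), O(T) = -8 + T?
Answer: √138297558/28 ≈ 420.00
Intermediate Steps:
I(E) = (1 + E)/(-158 + E) (I(E) = ((-8 + 9) + E)/(E - 158) = (1 + E)/(-158 + E))
u(B) = -2 + B²
√(I(326) + u(420)) = √((1 + 326)/(-158 + 326) + (-2 + 420²)) = √(327/168 + (-2 + 176400)) = √((1/168)*327 + 176398) = √(109/56 + 176398) = √(9878397/56) = √138297558/28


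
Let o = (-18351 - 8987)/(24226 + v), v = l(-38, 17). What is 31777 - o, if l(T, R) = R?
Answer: 770397149/24243 ≈ 31778.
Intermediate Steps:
v = 17
o = -27338/24243 (o = (-18351 - 8987)/(24226 + 17) = -27338/24243 ≈ -1.1277)
31777 - o = 31777 - 1*(-27338/24243) = 31777 + 27338/24243 = 770397149/24243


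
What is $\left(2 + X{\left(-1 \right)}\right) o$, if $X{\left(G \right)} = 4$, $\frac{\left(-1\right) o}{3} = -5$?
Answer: $90$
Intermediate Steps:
$o = 15$ ($o = \left(-3\right) \left(-5\right) = 15$)
$\left(2 + X{\left(-1 \right)}\right) o = \left(2 + 4\right) 15 = 6 \cdot 15 = 90$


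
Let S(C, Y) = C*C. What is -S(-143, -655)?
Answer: -20449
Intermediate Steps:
S(C, Y) = C²
-S(-143, -655) = -1*(-143)² = -1*20449 = -20449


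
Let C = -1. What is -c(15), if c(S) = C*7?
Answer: 7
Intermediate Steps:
c(S) = -7 (c(S) = -1*7 = -7)
-c(15) = -1*(-7) = 7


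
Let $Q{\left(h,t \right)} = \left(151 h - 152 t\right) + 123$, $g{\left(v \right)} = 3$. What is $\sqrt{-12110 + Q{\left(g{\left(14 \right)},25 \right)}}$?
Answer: $i \sqrt{15334} \approx 123.83 i$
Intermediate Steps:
$Q{\left(h,t \right)} = 123 - 152 t + 151 h$ ($Q{\left(h,t \right)} = \left(- 152 t + 151 h\right) + 123 = 123 - 152 t + 151 h$)
$\sqrt{-12110 + Q{\left(g{\left(14 \right)},25 \right)}} = \sqrt{-12110 + \left(123 - 3800 + 151 \cdot 3\right)} = \sqrt{-12110 + \left(123 - 3800 + 453\right)} = \sqrt{-12110 - 3224} = \sqrt{-15334} = i \sqrt{15334}$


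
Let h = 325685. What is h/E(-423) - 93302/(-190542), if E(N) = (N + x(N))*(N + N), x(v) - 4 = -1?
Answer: 288511327/205161768 ≈ 1.4063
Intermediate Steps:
x(v) = 3 (x(v) = 4 - 1 = 3)
E(N) = 2*N*(3 + N) (E(N) = (N + 3)*(N + N) = (3 + N)*(2*N) = 2*N*(3 + N))
h/E(-423) - 93302/(-190542) = 325685/((2*(-423)*(3 - 423))) - 93302/(-190542) = 325685/((2*(-423)*(-420))) - 93302*(-1/190542) = 325685/355320 + 4241/8661 = 325685*(1/355320) + 4241/8661 = 65137/71064 + 4241/8661 = 288511327/205161768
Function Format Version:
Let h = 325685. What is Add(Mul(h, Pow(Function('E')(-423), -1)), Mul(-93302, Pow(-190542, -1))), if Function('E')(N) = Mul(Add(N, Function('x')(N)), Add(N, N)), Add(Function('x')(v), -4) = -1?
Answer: Rational(288511327, 205161768) ≈ 1.4063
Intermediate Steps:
Function('x')(v) = 3 (Function('x')(v) = Add(4, -1) = 3)
Function('E')(N) = Mul(2, N, Add(3, N)) (Function('E')(N) = Mul(Add(N, 3), Add(N, N)) = Mul(Add(3, N), Mul(2, N)) = Mul(2, N, Add(3, N)))
Add(Mul(h, Pow(Function('E')(-423), -1)), Mul(-93302, Pow(-190542, -1))) = Add(Mul(325685, Pow(Mul(2, -423, Add(3, -423)), -1)), Mul(-93302, Pow(-190542, -1))) = Add(Mul(325685, Pow(Mul(2, -423, -420), -1)), Mul(-93302, Rational(-1, 190542))) = Add(Mul(325685, Pow(355320, -1)), Rational(4241, 8661)) = Add(Mul(325685, Rational(1, 355320)), Rational(4241, 8661)) = Add(Rational(65137, 71064), Rational(4241, 8661)) = Rational(288511327, 205161768)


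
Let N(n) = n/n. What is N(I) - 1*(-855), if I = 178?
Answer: 856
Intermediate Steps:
N(n) = 1
N(I) - 1*(-855) = 1 - 1*(-855) = 1 + 855 = 856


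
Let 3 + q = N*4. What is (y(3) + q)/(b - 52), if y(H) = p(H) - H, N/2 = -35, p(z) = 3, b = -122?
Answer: 283/174 ≈ 1.6264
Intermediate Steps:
N = -70 (N = 2*(-35) = -70)
q = -283 (q = -3 - 70*4 = -3 - 280 = -283)
y(H) = 3 - H
(y(3) + q)/(b - 52) = ((3 - 1*3) - 283)/(-122 - 52) = ((3 - 3) - 283)/(-174) = (0 - 283)*(-1/174) = -283*(-1/174) = 283/174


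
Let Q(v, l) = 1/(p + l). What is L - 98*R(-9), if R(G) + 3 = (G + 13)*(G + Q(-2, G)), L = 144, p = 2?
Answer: 4022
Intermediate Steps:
Q(v, l) = 1/(2 + l)
R(G) = -3 + (13 + G)*(G + 1/(2 + G)) (R(G) = -3 + (G + 13)*(G + 1/(2 + G)) = -3 + (13 + G)*(G + 1/(2 + G)))
L - 98*R(-9) = 144 - 98*(7 + (-9)**3 + 15*(-9)**2 + 24*(-9))/(2 - 9) = 144 - 98*(7 - 729 + 15*81 - 216)/(-7) = 144 - (-14)*(7 - 729 + 1215 - 216) = 144 - (-14)*277 = 144 - 98*(-277/7) = 144 + 3878 = 4022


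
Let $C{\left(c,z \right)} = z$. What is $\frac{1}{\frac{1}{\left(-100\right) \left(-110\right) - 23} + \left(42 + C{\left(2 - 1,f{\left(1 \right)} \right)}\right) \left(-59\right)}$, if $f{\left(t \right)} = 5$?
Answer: $- \frac{10977}{30439220} \approx -0.00036062$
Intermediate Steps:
$\frac{1}{\frac{1}{\left(-100\right) \left(-110\right) - 23} + \left(42 + C{\left(2 - 1,f{\left(1 \right)} \right)}\right) \left(-59\right)} = \frac{1}{\frac{1}{\left(-100\right) \left(-110\right) - 23} + \left(42 + 5\right) \left(-59\right)} = \frac{1}{\frac{1}{11000 - 23} + 47 \left(-59\right)} = \frac{1}{\frac{1}{10977} - 2773} = \frac{1}{- \frac{30439220}{10977}} = - \frac{10977}{30439220}$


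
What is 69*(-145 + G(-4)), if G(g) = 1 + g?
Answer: -10212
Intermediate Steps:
69*(-145 + G(-4)) = 69*(-145 + (1 - 4)) = 69*(-145 - 3) = 69*(-148) = -10212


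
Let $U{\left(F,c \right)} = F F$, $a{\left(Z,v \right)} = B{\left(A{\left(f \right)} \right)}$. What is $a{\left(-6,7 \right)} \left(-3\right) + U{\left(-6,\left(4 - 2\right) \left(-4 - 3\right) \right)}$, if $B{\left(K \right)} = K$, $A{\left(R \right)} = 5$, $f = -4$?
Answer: $21$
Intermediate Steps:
$a{\left(Z,v \right)} = 5$
$U{\left(F,c \right)} = F^{2}$
$a{\left(-6,7 \right)} \left(-3\right) + U{\left(-6,\left(4 - 2\right) \left(-4 - 3\right) \right)} = 5 \left(-3\right) + \left(-6\right)^{2} = -15 + 36 = 21$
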